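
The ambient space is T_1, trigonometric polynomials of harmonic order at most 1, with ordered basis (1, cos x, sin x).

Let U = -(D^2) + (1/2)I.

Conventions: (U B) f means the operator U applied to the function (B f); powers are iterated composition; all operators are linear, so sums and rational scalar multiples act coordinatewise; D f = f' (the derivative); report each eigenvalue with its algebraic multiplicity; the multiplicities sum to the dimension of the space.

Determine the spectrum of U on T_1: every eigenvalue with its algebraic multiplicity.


image of 1: 1/2
image of cos x: (3/2)cos x
image of sin x: (3/2)sin x
the matrix is diagonal; its diagonal is (1/2, 3/2, 3/2)
for a triangular matrix the eigenvalues are the diagonal entries, with algebraic multiplicity their repetition count

λ = 1/2 (multiplicity 1), λ = 3/2 (multiplicity 2)


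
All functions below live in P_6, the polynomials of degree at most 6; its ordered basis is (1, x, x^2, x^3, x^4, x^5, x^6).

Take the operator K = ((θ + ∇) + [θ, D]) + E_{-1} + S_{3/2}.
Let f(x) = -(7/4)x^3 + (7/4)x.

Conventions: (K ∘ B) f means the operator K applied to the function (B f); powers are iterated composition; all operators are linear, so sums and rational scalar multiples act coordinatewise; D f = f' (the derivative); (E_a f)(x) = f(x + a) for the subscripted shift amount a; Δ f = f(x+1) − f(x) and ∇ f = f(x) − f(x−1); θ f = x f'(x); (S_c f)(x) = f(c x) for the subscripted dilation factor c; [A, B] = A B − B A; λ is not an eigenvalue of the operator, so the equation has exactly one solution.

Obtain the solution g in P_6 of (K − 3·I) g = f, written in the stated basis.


the image equals g(x) = -(2/5)x^3 - (8/15)x^2 + (41/30)x - 41/30

write g with unknown coordinates in the stated basis and equate coefficients in (K − 3·I) g = f
solving from the highest basis element down gives g = -(2/5)x^3 - (8/15)x^2 + (41/30)x - 41/30
check: K g = -(59/20)x^3 - (8/5)x^2 + (117/20)x - 41/10
so K g − 3·g = -(7/4)x^3 + (7/4)x = f ✓


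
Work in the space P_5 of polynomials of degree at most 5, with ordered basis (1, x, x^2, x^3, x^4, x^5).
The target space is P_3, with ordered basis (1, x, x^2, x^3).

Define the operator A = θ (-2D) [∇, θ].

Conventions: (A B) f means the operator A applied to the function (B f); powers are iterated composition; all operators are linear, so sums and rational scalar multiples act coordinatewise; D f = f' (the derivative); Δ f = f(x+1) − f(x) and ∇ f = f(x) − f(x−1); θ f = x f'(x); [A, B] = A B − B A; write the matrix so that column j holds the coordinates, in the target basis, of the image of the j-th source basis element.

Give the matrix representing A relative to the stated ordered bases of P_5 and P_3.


the matrix is [[0, 0, 0, 0, 0, 0]; [0, 0, 0, -12, 48, -120]; [0, 0, 0, 0, -48, 240]; [0, 0, 0, 0, 0, -120]] (rows listed top to bottom)

image of 1: 0
image of x: 0
image of x^2: 0
image of x^3: -12x
image of x^4: -48x^2 + 48x
image of x^5: -120x^3 + 240x^2 - 120x
each image's coordinates form column j of the matrix


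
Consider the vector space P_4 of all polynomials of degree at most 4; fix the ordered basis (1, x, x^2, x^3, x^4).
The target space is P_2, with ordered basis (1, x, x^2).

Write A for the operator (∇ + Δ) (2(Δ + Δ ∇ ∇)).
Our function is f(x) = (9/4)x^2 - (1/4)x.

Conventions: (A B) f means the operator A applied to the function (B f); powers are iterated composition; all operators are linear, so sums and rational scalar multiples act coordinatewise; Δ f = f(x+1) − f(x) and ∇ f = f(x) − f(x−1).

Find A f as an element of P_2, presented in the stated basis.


Δ f = (9/2)x + 2
∇ f = (9/2)x - 5/2
∇ ∇ f = 9/2
Δ ∇ ∇ f = 0
(Δ + Δ ∇ ∇) f = (9/2)x + 2
(2(Δ + Δ ∇ ∇)) f = 9x + 4
∇ (2(Δ + Δ ∇ ∇)) f = 9
Δ (2(Δ + Δ ∇ ∇)) f = 9
(∇ + Δ) (2(Δ + Δ ∇ ∇)) f = 18

the image equals g(x) = 18


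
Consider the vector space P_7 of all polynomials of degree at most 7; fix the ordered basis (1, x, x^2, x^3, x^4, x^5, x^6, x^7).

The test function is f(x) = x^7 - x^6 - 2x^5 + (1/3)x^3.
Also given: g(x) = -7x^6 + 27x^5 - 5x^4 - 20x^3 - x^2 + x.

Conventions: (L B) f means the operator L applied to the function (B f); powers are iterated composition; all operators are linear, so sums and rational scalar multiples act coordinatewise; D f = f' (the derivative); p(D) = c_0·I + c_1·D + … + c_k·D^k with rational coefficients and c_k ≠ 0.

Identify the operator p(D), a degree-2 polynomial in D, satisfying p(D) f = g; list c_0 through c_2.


p(D) = -D + (1/2)·D^2, i.e. c_0 = 0, c_1 = -1, c_2 = 1/2

D^0 f = x^7 - x^6 - 2x^5 + (1/3)x^3
D^1 f = 7x^6 - 6x^5 - 10x^4 + x^2
D^2 f = 42x^5 - 30x^4 - 40x^3 + 2x
matching coefficients of g against c_0 f + c_1 Df + … from the top degree down determines the c_i
solution: c_0 = 0, c_1 = -1, c_2 = 1/2


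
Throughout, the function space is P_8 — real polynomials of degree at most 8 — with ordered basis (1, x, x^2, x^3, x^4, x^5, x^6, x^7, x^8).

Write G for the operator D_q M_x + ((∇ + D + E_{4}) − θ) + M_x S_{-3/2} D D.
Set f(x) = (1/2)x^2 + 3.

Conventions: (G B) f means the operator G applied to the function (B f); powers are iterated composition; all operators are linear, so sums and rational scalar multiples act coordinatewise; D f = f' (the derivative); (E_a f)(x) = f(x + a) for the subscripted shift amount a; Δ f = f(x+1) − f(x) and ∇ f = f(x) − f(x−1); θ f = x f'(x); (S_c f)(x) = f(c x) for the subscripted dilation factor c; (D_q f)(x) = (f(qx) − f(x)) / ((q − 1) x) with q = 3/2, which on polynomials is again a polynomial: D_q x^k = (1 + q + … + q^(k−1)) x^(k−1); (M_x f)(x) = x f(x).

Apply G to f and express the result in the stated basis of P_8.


the image equals g(x) = (15/8)x^2 + 7x + 27/2

M_x f = (1/2)x^3 + 3x
D_q M_x f = (19/8)x^2 + 3
∇ f = x - 1/2
D f = x
E_{4} f = (1/2)x^2 + 4x + 11
(∇ + D + E_{4}) f = (1/2)x^2 + 6x + 21/2
θ f = x^2
(-θ) f = -x^2
((∇ + D + E_{4}) − θ) f = -(1/2)x^2 + 6x + 21/2
D f = x
D D f = 1
S_{-3/2} (D D) f = 1
M_x S_{-3/2} (D D) f = x
(D_q M_x + ((∇ + D + E_{4}) − θ) + M_x S_{-3/2} D D) f = (15/8)x^2 + 7x + 27/2


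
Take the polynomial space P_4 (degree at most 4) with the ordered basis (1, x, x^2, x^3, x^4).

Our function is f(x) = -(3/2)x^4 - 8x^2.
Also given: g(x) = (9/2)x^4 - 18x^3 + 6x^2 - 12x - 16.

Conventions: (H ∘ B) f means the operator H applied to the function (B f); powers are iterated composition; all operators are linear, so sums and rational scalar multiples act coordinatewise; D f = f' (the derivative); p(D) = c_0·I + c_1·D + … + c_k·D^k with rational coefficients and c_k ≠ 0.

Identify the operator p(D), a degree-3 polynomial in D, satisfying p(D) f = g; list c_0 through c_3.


D^0 f = -(3/2)x^4 - 8x^2
D^1 f = -6x^3 - 16x
D^2 f = -18x^2 - 16
D^3 f = -36x
matching coefficients of g against c_0 f + c_1 Df + … from the top degree down determines the c_i
solution: c_0 = -3, c_1 = 3, c_2 = 1, c_3 = -1

p(D) = -3·I + 3·D + D^2 − D^3, i.e. c_0 = -3, c_1 = 3, c_2 = 1, c_3 = -1


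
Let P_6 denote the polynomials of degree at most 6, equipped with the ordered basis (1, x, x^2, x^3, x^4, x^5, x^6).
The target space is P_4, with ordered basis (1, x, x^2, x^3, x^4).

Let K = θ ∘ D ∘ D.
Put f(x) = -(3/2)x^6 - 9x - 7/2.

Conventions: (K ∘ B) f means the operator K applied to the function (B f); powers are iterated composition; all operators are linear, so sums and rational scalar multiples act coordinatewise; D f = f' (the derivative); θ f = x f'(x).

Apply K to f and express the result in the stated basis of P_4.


the image equals g(x) = -180x^4

D f = -9x^5 - 9
D D f = -45x^4
θ D D f = -180x^4


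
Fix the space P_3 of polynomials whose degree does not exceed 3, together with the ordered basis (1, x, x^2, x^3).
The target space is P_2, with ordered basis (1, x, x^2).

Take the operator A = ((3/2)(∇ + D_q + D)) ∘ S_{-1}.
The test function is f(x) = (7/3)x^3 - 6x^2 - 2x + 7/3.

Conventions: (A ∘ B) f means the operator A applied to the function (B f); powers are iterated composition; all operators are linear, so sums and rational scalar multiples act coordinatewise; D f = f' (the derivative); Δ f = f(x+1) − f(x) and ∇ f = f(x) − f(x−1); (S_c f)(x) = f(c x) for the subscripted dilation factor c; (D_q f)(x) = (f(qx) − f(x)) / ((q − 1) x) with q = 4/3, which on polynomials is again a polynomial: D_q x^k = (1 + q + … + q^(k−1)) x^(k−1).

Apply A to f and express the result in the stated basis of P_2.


S_{-1} f = -(7/3)x^3 - 6x^2 + 2x + 7/3
∇ S_{-1} f = -7x^2 - 5x + 17/3
D_q S_{-1} f = -(259/27)x^2 - 14x + 2
D S_{-1} f = -7x^2 - 12x + 2
(∇ + D_q + D) S_{-1} f = -(637/27)x^2 - 31x + 29/3
((3/2)(∇ + D_q + D)) S_{-1} f = -(637/18)x^2 - (93/2)x + 29/2

the image equals g(x) = -(637/18)x^2 - (93/2)x + 29/2


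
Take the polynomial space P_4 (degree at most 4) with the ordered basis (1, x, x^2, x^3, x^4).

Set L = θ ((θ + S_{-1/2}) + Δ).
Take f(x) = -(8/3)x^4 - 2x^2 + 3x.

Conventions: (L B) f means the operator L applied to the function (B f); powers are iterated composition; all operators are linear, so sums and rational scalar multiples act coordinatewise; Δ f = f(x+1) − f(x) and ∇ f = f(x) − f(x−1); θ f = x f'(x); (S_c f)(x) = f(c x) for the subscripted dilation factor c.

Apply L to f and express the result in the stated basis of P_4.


θ f = -(32/3)x^4 - 4x^2 + 3x
S_{-1/2} f = -(1/6)x^4 - (1/2)x^2 - (3/2)x
(θ + S_{-1/2}) f = -(65/6)x^4 - (9/2)x^2 + (3/2)x
Δ f = -(32/3)x^3 - 16x^2 - (44/3)x - 5/3
((θ + S_{-1/2}) + Δ) f = -(65/6)x^4 - (32/3)x^3 - (41/2)x^2 - (79/6)x - 5/3
θ ((θ + S_{-1/2}) + Δ) f = -(130/3)x^4 - 32x^3 - 41x^2 - (79/6)x

g(x) = -(130/3)x^4 - 32x^3 - 41x^2 - (79/6)x


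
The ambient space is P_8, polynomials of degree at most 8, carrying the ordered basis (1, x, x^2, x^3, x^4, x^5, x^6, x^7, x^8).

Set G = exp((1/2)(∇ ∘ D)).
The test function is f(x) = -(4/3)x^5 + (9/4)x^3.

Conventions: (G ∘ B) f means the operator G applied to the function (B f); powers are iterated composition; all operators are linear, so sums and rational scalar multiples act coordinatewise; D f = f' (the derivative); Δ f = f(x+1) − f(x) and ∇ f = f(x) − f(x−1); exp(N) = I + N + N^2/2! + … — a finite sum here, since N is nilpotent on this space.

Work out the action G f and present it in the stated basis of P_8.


the image equals g(x) = -(4/3)x^5 - (133/12)x^3 + 20x^2 - (319/12)x + 479/24

order-1 term: -(40/3)x^3 + 20x^2 - (79/12)x - 1/24
order-2 term: -20x + 20
the series for exp((1/2)(∇ ∘ D)) f terminates at order 2
exp((1/2)(∇ ∘ D)) f = -(4/3)x^5 - (133/12)x^3 + 20x^2 - (319/12)x + 479/24


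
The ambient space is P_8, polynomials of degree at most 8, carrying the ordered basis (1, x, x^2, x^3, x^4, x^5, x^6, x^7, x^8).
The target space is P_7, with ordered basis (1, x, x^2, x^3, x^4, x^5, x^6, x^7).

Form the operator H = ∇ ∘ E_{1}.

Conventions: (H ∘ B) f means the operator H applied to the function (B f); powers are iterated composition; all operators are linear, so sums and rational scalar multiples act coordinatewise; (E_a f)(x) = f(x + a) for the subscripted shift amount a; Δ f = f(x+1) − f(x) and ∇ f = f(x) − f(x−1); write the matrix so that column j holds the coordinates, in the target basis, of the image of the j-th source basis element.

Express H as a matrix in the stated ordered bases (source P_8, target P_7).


image of 1: 0
image of x: 1
image of x^2: 2x + 1
image of x^3: 3x^2 + 3x + 1
image of x^4: 4x^3 + 6x^2 + 4x + 1
image of x^5: 5x^4 + 10x^3 + 10x^2 + 5x + 1
image of x^6: 6x^5 + 15x^4 + 20x^3 + 15x^2 + 6x + 1
image of x^7: 7x^6 + 21x^5 + 35x^4 + 35x^3 + 21x^2 + 7x + 1
image of x^8: 8x^7 + 28x^6 + 56x^5 + 70x^4 + 56x^3 + 28x^2 + 8x + 1
each image's coordinates form column j of the matrix

the matrix is [[0, 1, 1, 1, 1, 1, 1, 1, 1]; [0, 0, 2, 3, 4, 5, 6, 7, 8]; [0, 0, 0, 3, 6, 10, 15, 21, 28]; [0, 0, 0, 0, 4, 10, 20, 35, 56]; [0, 0, 0, 0, 0, 5, 15, 35, 70]; [0, 0, 0, 0, 0, 0, 6, 21, 56]; [0, 0, 0, 0, 0, 0, 0, 7, 28]; [0, 0, 0, 0, 0, 0, 0, 0, 8]] (rows listed top to bottom)


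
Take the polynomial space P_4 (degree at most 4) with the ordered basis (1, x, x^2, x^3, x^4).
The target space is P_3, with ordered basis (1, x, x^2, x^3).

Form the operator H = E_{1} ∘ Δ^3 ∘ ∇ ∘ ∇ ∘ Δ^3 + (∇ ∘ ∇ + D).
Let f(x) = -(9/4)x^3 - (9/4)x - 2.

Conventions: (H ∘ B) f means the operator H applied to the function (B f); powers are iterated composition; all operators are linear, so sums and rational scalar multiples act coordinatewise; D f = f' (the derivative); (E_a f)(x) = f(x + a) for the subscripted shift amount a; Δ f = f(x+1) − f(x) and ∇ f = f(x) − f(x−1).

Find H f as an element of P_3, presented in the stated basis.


Δ f = -(27/4)x^2 - (27/4)x - 9/2
Δ Δ f = -(27/2)x - 27/2
Δ Δ Δ f = -27/2
∇ Δ^3 f = 0
∇ ∇ Δ^3 f = 0
Δ (∇ ∘ ∇) Δ^3 f = 0
Δ Δ (∇ ∘ ∇) Δ^3 f = 0
Δ Δ Δ (∇ ∘ ∇) Δ^3 f = 0
E_{1} Δ^3 (∇ ∘ ∇) Δ^3 f = 0
∇ f = -(27/4)x^2 + (27/4)x - 9/2
∇ ∇ f = -(27/2)x + 27/2
D f = -(27/4)x^2 - 9/4
(∇ ∘ ∇ + D) f = -(27/4)x^2 - (27/2)x + 45/4
(E_{1} ∘ Δ^3 ∘ ∇ ∘ ∇ ∘ Δ^3 + (∇ ∘ ∇ + D)) f = -(27/4)x^2 - (27/2)x + 45/4

the result is g(x) = -(27/4)x^2 - (27/2)x + 45/4


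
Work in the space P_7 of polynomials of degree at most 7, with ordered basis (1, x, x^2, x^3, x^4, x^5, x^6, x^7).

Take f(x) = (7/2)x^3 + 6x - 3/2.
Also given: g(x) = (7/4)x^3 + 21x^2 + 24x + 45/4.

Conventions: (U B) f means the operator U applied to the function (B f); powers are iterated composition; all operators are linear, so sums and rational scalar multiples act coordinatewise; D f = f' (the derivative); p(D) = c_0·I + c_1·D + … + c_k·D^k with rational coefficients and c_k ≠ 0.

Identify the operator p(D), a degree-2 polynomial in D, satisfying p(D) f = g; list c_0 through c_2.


D^0 f = (7/2)x^3 + 6x - 3/2
D^1 f = (21/2)x^2 + 6
D^2 f = 21x
matching coefficients of g against c_0 f + c_1 Df + … from the top degree down determines the c_i
solution: c_0 = 1/2, c_1 = 2, c_2 = 1

c_0 = 1/2, c_1 = 2, c_2 = 1


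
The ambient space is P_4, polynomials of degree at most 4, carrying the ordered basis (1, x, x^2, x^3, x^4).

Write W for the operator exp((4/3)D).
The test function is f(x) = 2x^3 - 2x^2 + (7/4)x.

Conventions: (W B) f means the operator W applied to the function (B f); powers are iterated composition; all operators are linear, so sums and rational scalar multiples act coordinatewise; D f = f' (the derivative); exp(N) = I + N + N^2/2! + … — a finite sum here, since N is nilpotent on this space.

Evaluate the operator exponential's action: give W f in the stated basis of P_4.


order-1 term: 8x^2 - (16/3)x + 7/3
order-2 term: (32/3)x - 32/9
order-3 term: 128/27
the series for exp((4/3)D) f terminates at order 3
exp((4/3)D) f = 2x^3 + 6x^2 + (85/12)x + 95/27

g(x) = 2x^3 + 6x^2 + (85/12)x + 95/27


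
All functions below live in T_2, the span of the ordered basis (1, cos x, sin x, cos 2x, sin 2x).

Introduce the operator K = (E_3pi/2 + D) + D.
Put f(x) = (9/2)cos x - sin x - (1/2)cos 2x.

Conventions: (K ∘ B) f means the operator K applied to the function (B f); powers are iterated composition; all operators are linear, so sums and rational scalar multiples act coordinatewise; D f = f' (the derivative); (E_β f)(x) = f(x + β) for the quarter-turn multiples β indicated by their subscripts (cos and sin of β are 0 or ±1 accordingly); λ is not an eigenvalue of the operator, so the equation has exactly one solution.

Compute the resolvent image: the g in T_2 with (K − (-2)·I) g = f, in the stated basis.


the image equals g(x) = 2cos x + (1/2)sin x - (1/34)cos 2x - (2/17)sin 2x

write g with unknown coordinates in the stated basis and equate coefficients in (K − (-2)·I) g = f
solving from the highest basis element down gives g = 2cos x + (1/2)sin x - (1/34)cos 2x - (2/17)sin 2x
check: K g = (1/2)cos x - 2sin x - (15/34)cos 2x + (4/17)sin 2x
so K g − (-2)·g = (9/2)cos x - sin x - (1/2)cos 2x = f ✓


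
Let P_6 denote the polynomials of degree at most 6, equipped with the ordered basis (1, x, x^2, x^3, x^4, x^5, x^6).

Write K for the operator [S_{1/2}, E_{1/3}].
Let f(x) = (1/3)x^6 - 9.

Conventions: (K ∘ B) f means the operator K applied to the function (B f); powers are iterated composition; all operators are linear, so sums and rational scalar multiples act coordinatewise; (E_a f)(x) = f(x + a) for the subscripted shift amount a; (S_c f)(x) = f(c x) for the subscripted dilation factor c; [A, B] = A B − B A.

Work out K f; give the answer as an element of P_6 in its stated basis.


the result is g(x) = (1/96)x^5 + (5/192)x^4 + (35/1296)x^3 + (25/1728)x^2 + (31/7776)x + 7/15552

E_{1/3} f = (1/3)x^6 + (2/3)x^5 + (5/9)x^4 + (20/81)x^3 + (5/81)x^2 + (2/243)x - 19682/2187
S_{1/2} E_{1/3} f = (1/192)x^6 + (1/48)x^5 + (5/144)x^4 + (5/162)x^3 + (5/324)x^2 + (1/243)x - 19682/2187
S_{1/2} f = (1/192)x^6 - 9
E_{1/3} S_{1/2} f = (1/192)x^6 + (1/96)x^5 + (5/576)x^4 + (5/1296)x^3 + (5/5184)x^2 + (1/7776)x - 1259711/139968
[S_{1/2}, E_{1/3}] f = (1/96)x^5 + (5/192)x^4 + (35/1296)x^3 + (25/1728)x^2 + (31/7776)x + 7/15552


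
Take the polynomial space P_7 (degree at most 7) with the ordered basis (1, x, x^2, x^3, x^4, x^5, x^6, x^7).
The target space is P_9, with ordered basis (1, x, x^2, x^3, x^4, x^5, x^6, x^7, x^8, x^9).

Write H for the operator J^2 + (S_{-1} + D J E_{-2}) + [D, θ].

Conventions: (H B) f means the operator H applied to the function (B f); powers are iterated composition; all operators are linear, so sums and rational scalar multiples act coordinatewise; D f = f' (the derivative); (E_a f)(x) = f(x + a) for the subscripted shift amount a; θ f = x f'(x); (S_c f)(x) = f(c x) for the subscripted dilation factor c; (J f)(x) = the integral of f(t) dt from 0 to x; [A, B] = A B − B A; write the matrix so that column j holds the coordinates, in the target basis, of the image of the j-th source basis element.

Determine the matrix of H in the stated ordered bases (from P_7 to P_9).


the matrix is [[2, -1, 4, -8, 16, -32, 64, -128]; [0, 0, -2, 12, -32, 80, -192, 448]; [1/2, 0, 2, -3, 24, -80, 240, -672]; [0, 1/6, 0, 0, -4, 40, -160, 560]; [0, 0, 1/12, 0, 2, -5, 60, -280]; [0, 0, 0, 1/20, 0, 0, -6, 84]; [0, 0, 0, 0, 1/30, 0, 2, -7]; [0, 0, 0, 0, 0, 1/42, 0, 0]; [0, 0, 0, 0, 0, 0, 1/56, 0]; [0, 0, 0, 0, 0, 0, 0, 1/72]] (rows listed top to bottom)

image of 1: (1/2)x^2 + 2
image of x: (1/6)x^3 - 1
image of x^2: (1/12)x^4 + 2x^2 - 2x + 4
image of x^3: (1/20)x^5 - 3x^2 + 12x - 8
image of x^4: (1/30)x^6 + 2x^4 - 4x^3 + 24x^2 - 32x + 16
image of x^5: (1/42)x^7 - 5x^4 + 40x^3 - 80x^2 + 80x - 32
image of x^6: (1/56)x^8 + 2x^6 - 6x^5 + 60x^4 - 160x^3 + 240x^2 - 192x + 64
image of x^7: (1/72)x^9 - 7x^6 + 84x^5 - 280x^4 + 560x^3 - 672x^2 + 448x - 128
each image's coordinates form column j of the matrix


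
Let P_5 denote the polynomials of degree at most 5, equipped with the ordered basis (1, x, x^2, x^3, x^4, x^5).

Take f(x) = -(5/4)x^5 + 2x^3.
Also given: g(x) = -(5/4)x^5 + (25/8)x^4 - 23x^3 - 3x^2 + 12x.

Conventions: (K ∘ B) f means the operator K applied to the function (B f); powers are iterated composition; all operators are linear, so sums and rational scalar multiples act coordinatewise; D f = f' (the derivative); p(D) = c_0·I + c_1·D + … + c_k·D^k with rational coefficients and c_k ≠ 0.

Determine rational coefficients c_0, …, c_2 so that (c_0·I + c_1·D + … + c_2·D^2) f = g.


D^0 f = -(5/4)x^5 + 2x^3
D^1 f = -(25/4)x^4 + 6x^2
D^2 f = -25x^3 + 12x
matching coefficients of g against c_0 f + c_1 Df + … from the top degree down determines the c_i
solution: c_0 = 1, c_1 = -1/2, c_2 = 1

p(D) = I − (1/2)·D + D^2, i.e. c_0 = 1, c_1 = -1/2, c_2 = 1


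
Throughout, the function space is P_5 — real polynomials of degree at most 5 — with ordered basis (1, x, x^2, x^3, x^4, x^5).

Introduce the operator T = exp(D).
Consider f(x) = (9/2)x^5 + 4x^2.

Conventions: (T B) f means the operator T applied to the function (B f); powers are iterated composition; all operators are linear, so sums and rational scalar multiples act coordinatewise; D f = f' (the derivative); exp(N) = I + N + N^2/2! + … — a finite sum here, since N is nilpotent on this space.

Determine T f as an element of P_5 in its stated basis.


order-1 term: (45/2)x^4 + 8x
order-2 term: 45x^3 + 4
order-3 term: 45x^2
order-4 term: (45/2)x
order-5 term: 9/2
the series for exp(D) f terminates at order 5
exp(D) f = (9/2)x^5 + (45/2)x^4 + 45x^3 + 49x^2 + (61/2)x + 17/2

the result is g(x) = (9/2)x^5 + (45/2)x^4 + 45x^3 + 49x^2 + (61/2)x + 17/2


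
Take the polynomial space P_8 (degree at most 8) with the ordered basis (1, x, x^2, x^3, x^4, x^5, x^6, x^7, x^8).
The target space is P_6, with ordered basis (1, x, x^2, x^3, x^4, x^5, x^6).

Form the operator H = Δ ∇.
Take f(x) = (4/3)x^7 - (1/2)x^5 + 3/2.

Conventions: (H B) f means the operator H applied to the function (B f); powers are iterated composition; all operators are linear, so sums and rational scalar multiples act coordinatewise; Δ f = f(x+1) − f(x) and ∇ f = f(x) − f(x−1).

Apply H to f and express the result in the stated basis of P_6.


g(x) = 56x^5 + (250/3)x^3 + (41/3)x

∇ f = (28/3)x^6 - 28x^5 + (265/6)x^4 - (125/3)x^3 + 23x^2 - (41/6)x + 5/6
Δ ∇ f = 56x^5 + (250/3)x^3 + (41/3)x


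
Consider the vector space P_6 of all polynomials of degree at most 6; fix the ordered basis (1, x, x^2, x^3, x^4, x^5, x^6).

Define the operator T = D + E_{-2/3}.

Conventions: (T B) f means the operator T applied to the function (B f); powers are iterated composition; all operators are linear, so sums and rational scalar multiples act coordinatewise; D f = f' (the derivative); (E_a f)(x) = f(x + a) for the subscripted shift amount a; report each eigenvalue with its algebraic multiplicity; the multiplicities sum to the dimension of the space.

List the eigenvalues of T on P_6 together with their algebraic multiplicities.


image of 1: 1
image of x: x + 1/3
image of x^2: x^2 + (2/3)x + 4/9
image of x^3: x^3 + x^2 + (4/3)x - 8/27
image of x^4: x^4 + (4/3)x^3 + (8/3)x^2 - (32/27)x + 16/81
image of x^5: x^5 + (5/3)x^4 + (40/9)x^3 - (80/27)x^2 + (80/81)x - 32/243
image of x^6: x^6 + 2x^5 + (20/3)x^4 - (160/27)x^3 + (80/27)x^2 - (64/81)x + 64/729
the matrix is upper triangular; its diagonal is (1, 1, 1, 1, 1, 1, 1)
for a triangular matrix the eigenvalues are the diagonal entries, with algebraic multiplicity their repetition count

λ = 1 (multiplicity 7)


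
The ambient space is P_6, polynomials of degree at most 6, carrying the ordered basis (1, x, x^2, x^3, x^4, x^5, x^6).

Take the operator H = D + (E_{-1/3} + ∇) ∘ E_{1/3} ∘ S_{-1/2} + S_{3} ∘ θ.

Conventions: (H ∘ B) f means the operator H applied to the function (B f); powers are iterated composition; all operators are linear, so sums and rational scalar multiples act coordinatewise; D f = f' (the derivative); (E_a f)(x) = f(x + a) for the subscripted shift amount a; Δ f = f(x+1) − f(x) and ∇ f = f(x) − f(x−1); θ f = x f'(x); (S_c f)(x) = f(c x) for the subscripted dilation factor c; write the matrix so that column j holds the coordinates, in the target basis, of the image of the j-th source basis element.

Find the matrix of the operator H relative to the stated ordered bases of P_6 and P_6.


image of 1: 1
image of x: (5/2)x + 1/2
image of x^2: (73/4)x^2 + (5/2)x - 1/12
image of x^3: (647/8)x^3 + (21/8)x^2 + (1/8)x - 1/24
image of x^4: (5185/16)x^4 + (17/4)x^3 - (1/8)x^2 + (1/12)x - 5/432
image of x^5: (38879/32)x^5 + (155/32)x^4 + (5/48)x^3 - (5/48)x^2 + (25/864)x - 11/2592
image of x^6: (279937/64)x^6 + (195/32)x^5 - (5/64)x^4 + (5/48)x^3 - (25/576)x^2 + (11/864)x - 7/5184
each image's coordinates form column j of the matrix

the matrix is [[1, 1/2, -1/12, -1/24, -5/432, -11/2592, -7/5184]; [0, 5/2, 5/2, 1/8, 1/12, 25/864, 11/864]; [0, 0, 73/4, 21/8, -1/8, -5/48, -25/576]; [0, 0, 0, 647/8, 17/4, 5/48, 5/48]; [0, 0, 0, 0, 5185/16, 155/32, -5/64]; [0, 0, 0, 0, 0, 38879/32, 195/32]; [0, 0, 0, 0, 0, 0, 279937/64]] (rows listed top to bottom)


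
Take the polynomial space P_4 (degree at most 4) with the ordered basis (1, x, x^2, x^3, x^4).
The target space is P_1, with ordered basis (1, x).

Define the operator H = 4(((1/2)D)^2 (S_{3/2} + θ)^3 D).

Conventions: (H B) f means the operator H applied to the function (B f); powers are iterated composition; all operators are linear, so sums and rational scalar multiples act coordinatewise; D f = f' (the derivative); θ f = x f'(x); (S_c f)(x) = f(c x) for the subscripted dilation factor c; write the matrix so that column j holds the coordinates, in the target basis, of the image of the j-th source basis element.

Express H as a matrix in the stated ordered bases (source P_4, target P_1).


the matrix is [[0, 0, 0, 14739/32, 0]; [0, 0, 0, 0, 397953/64]] (rows listed top to bottom)

image of 1: 0
image of x: 0
image of x^2: 0
image of x^3: 14739/32
image of x^4: (397953/64)x
each image's coordinates form column j of the matrix


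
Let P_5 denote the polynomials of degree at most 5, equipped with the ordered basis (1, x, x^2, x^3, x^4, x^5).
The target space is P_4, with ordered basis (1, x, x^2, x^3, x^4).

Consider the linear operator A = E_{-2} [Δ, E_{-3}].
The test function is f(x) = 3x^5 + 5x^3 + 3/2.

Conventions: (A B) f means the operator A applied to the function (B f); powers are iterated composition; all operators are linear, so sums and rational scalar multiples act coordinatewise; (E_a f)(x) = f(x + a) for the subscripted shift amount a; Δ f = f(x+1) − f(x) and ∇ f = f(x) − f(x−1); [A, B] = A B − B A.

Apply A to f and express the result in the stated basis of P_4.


the result is g(x) = 0

E_{-3} f = 3x^5 - 45x^4 + 275x^3 - 855x^2 + 1350x - 1725/2
Δ E_{-3} f = 15x^4 - 150x^3 + 585x^2 - 1050x + 728
Δ f = 15x^4 + 30x^3 + 45x^2 + 30x + 8
E_{-3} Δ f = 15x^4 - 150x^3 + 585x^2 - 1050x + 728
[Δ, E_{-3}] f = 0
E_{-2} [Δ, E_{-3}] f = 0


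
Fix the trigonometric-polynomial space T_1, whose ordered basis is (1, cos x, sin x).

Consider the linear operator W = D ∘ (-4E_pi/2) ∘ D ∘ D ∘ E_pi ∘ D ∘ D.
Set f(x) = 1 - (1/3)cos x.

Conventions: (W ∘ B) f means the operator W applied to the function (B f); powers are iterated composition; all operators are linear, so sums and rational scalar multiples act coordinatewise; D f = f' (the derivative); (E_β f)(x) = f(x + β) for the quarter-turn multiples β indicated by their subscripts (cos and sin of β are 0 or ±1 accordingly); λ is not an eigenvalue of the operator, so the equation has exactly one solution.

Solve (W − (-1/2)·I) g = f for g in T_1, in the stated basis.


the result is g(x) = 2 + (2/21)cos x

write g with unknown coordinates in the stated basis and equate coefficients in (W − (-1/2)·I) g = f
solving from the highest basis element down gives g = 2 + (2/21)cos x
check: W g = -(8/21)cos x
so W g − (-1/2)·g = 1 - (1/3)cos x = f ✓


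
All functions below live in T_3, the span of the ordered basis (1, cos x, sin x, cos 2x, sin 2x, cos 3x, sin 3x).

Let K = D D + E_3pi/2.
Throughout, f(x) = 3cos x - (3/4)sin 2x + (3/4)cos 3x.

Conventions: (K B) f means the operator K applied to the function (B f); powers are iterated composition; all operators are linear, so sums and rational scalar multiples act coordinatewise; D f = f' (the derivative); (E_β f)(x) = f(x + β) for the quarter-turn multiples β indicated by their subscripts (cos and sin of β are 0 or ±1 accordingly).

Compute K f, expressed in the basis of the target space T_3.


the result is g(x) = -3cos x + 3sin x + (15/4)sin 2x - (27/4)cos 3x - (3/4)sin 3x

D f = -3sin x - (3/2)cos 2x - (9/4)sin 3x
D D f = -3cos x + 3sin 2x - (27/4)cos 3x
E_3pi/2 f = 3sin x + (3/4)sin 2x - (3/4)sin 3x
(D D + E_3pi/2) f = -3cos x + 3sin x + (15/4)sin 2x - (27/4)cos 3x - (3/4)sin 3x


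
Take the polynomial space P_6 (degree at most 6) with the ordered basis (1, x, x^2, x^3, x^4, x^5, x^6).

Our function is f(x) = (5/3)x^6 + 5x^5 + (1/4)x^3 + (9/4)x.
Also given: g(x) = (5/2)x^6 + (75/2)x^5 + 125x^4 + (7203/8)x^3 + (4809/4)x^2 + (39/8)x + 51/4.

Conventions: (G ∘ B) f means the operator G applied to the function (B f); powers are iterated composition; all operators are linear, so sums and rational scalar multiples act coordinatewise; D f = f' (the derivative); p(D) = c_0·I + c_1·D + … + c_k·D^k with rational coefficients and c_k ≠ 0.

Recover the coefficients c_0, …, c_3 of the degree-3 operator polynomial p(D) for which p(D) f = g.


D^0 f = (5/3)x^6 + 5x^5 + (1/4)x^3 + (9/4)x
D^1 f = 10x^5 + 25x^4 + (3/4)x^2 + 9/4
D^2 f = 50x^4 + 100x^3 + (3/2)x
D^3 f = 200x^3 + 300x^2 + 3/2
matching coefficients of g against c_0 f + c_1 Df + … from the top degree down determines the c_i
solution: c_0 = 3/2, c_1 = 3, c_2 = 1, c_3 = 4

p(D) = (3/2)·I + 3·D + D^2 + 4·D^3, i.e. c_0 = 3/2, c_1 = 3, c_2 = 1, c_3 = 4


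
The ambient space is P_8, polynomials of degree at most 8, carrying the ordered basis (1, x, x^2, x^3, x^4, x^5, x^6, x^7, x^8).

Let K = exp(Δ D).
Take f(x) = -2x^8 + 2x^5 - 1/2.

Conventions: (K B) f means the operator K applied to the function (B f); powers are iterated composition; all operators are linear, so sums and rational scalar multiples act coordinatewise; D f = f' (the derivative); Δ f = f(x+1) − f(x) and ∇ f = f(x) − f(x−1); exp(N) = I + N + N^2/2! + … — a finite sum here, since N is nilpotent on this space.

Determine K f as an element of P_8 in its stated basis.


g(x) = -2x^8 - 112x^6 - 334x^5 - 2240x^4 - 7240x^3 - 18756x^2 - 30192x - 47037/2

order-1 term: -112x^6 - 336x^5 - 560x^4 - 520x^3 - 276x^2 - 72x - 6
order-2 term: -1680x^4 - 6720x^3 - 11760x^2 - 9960x - 3352
order-3 term: -6720x^2 - 20160x - 16800
order-4 term: -3360
the series for exp(Δ D) f terminates at order 4
exp(Δ D) f = -2x^8 - 112x^6 - 334x^5 - 2240x^4 - 7240x^3 - 18756x^2 - 30192x - 47037/2


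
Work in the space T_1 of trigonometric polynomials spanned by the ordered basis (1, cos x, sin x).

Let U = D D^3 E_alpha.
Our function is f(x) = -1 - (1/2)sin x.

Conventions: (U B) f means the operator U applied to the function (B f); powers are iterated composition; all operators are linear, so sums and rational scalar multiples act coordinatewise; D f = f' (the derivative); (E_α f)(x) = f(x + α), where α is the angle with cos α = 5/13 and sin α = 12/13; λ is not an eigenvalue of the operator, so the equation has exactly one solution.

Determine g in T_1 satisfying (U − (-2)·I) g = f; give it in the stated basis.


write g with unknown coordinates in the stated basis and equate coefficients in (U − (-2)·I) g = f
solving from the highest basis element down gives g = -1/2 + (6/85)cos x - (31/170)sin x
check: U g = -(12/85)cos x - (23/170)sin x
so U g − (-2)·g = -1 - (1/2)sin x = f ✓

the image equals g(x) = -1/2 + (6/85)cos x - (31/170)sin x


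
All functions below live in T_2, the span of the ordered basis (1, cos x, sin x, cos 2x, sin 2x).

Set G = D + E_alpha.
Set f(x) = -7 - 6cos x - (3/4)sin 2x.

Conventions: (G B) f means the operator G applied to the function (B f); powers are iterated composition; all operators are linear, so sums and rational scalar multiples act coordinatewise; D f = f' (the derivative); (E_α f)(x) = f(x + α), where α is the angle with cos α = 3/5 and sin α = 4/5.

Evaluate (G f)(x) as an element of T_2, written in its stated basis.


D f = 6sin x - (3/2)cos 2x
E_alpha f = -7 - (18/5)cos x + (24/5)sin x - (18/25)cos 2x + (21/100)sin 2x
(D + E_alpha) f = -7 - (18/5)cos x + (54/5)sin x - (111/50)cos 2x + (21/100)sin 2x

the result is g(x) = -7 - (18/5)cos x + (54/5)sin x - (111/50)cos 2x + (21/100)sin 2x


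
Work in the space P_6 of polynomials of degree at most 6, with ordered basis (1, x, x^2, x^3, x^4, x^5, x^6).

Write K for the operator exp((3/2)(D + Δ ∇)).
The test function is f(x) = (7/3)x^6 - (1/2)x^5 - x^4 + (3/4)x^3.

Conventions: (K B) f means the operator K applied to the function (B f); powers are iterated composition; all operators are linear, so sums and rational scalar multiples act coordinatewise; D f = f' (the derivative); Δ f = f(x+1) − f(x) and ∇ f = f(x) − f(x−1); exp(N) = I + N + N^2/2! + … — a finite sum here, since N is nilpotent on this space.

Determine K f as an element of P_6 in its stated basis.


the image equals g(x) = (7/3)x^6 + (41/2)x^5 + 179x^4 + 756x^3 + (40515/16)x^2 + (141735/32)x + 63325/16

order-1 term: 21x^5 + (405/4)x^4 - 21x^3 + (723/8)x^2 - (3/4)x + 4
order-2 term: (315/4)x^4 + (2475/4)x^3 + 864x^2 + (3177/16)x + 2295/8
order-3 term: (315/2)x^3 + (11205/8)x^2 + (10881/4)x + 33345/32
order-4 term: (2835/16)x^2 + (44955/32)x + 33129/16
order-5 term: (1701/16)x + 33777/64
order-6 term: 1701/64
the series for exp((3/2)(D + Δ ∇)) f terminates at order 6
exp((3/2)(D + Δ ∇)) f = (7/3)x^6 + (41/2)x^5 + 179x^4 + 756x^3 + (40515/16)x^2 + (141735/32)x + 63325/16


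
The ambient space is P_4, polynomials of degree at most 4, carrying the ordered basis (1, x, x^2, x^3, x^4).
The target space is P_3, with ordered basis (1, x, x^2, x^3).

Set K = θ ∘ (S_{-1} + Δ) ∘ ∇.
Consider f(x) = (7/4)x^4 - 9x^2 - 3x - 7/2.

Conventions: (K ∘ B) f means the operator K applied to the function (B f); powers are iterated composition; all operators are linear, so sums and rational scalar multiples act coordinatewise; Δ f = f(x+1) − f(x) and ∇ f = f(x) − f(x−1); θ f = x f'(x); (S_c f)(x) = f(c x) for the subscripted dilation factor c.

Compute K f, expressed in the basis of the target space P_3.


∇ f = 7x^3 - (21/2)x^2 - 11x + 17/4
S_{-1} ∇ f = -7x^3 - (21/2)x^2 + 11x + 17/4
Δ ∇ f = 21x^2 - 29/2
(S_{-1} + Δ) ∇ f = -7x^3 + (21/2)x^2 + 11x - 41/4
θ (S_{-1} + Δ) ∇ f = -21x^3 + 21x^2 + 11x

the result is g(x) = -21x^3 + 21x^2 + 11x


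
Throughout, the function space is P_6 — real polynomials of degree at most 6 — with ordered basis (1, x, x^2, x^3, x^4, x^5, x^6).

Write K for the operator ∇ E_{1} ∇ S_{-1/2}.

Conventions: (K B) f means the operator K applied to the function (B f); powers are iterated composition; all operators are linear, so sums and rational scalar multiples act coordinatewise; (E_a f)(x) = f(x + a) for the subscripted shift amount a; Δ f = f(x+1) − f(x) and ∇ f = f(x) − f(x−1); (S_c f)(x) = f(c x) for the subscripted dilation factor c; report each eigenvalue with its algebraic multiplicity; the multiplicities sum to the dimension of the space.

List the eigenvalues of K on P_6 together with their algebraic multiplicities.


image of 1: 0
image of x: 0
image of x^2: 1/2
image of x^3: -(3/4)x
image of x^4: (3/4)x^2 + 1/8
image of x^5: -(5/8)x^3 - (5/16)x
image of x^6: (15/32)x^4 + (15/32)x^2 + 1/32
the matrix is upper triangular; its diagonal is (0, 0, 0, 0, 0, 0, 0)
for a triangular matrix the eigenvalues are the diagonal entries, with algebraic multiplicity their repetition count

λ = 0 (multiplicity 7)


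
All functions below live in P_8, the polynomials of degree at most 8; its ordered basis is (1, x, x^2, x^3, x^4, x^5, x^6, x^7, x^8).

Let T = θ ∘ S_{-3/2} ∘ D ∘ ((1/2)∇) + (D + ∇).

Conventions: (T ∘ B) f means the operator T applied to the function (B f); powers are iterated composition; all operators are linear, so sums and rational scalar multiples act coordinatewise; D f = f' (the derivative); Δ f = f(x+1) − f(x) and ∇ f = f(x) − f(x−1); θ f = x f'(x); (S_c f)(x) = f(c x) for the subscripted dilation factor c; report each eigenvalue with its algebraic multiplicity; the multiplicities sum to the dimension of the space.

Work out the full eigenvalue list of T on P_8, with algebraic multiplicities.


image of 1: 0
image of x: 2
image of x^2: 4x - 1
image of x^3: 6x^2 - (15/2)x + 1
image of x^4: 8x^3 + 21x^2 + 13x - 1
image of x^5: 10x^4 - (445/4)x^3 - (115/2)x^2 - 20x + 1
image of x^6: 12x^5 + (1155/4)x^4 + (1295/4)x^3 + 120x^2 + (57/2)x - 1
image of x^7: 14x^6 - (26187/32)x^5 - (8225/8)x^4 - (2975/4)x^3 - (861/4)x^2 - (77/2)x + 1
image of x^8: 16x^7 + (15085/8)x^6 + (25963/8)x^5 + 2765x^4 + (2947/2)x^3 + 350x^2 + 50x - 1
the matrix is upper triangular; its diagonal is (0, 0, 0, 0, 0, 0, 0, 0, 0)
for a triangular matrix the eigenvalues are the diagonal entries, with algebraic multiplicity their repetition count

λ = 0 (multiplicity 9)


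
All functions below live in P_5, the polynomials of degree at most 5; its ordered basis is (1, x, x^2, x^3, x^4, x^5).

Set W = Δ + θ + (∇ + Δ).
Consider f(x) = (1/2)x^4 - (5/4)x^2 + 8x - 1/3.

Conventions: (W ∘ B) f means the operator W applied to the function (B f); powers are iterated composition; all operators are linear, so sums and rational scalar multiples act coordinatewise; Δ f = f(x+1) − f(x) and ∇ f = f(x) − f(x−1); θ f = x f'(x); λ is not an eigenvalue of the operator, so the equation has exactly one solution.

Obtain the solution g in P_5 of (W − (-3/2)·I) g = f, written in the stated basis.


write g with unknown coordinates in the stated basis and equate coefficients in (W − (-3/2)·I) g = f
solving from the highest basis element down gives g = (1/11)x^4 - (8/33)x^3 + (17/154)x^2 + (1074/385)x - 1717/315
check: W g = (4/11)x^4 + (4/11)x^3 - (109/77)x^2 + (1469/385)x + 549/70
so W g − (-3/2)·g = (1/2)x^4 - (5/4)x^2 + 8x - 1/3 = f ✓

the image equals g(x) = (1/11)x^4 - (8/33)x^3 + (17/154)x^2 + (1074/385)x - 1717/315


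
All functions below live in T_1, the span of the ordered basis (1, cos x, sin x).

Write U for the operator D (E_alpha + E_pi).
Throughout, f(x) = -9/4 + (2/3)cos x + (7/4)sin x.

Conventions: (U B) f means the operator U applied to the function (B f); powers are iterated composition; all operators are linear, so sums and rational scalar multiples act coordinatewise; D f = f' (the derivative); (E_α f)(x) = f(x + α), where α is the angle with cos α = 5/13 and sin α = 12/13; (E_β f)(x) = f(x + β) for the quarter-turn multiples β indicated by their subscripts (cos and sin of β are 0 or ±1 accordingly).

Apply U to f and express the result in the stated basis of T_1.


E_alpha f = -9/4 + (73/39)cos x + (3/52)sin x
E_pi f = -9/4 - (2/3)cos x - (7/4)sin x
(E_alpha + E_pi) f = -9/2 + (47/39)cos x - (22/13)sin x
D (E_alpha + E_pi) f = -(22/13)cos x - (47/39)sin x

g(x) = -(22/13)cos x - (47/39)sin x


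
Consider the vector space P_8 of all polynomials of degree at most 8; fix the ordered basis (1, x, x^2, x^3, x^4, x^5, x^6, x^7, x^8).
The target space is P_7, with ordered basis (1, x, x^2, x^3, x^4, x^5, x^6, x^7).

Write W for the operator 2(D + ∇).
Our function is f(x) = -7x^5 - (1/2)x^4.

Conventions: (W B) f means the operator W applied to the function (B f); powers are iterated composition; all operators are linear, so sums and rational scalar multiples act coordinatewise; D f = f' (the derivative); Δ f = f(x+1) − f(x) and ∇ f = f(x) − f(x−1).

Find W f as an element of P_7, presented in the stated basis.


the result is g(x) = -140x^4 + 132x^3 - 134x^2 + 66x - 13

D f = -35x^4 - 2x^3
∇ f = -35x^4 + 68x^3 - 67x^2 + 33x - 13/2
(D + ∇) f = -70x^4 + 66x^3 - 67x^2 + 33x - 13/2
(2(D + ∇)) f = -140x^4 + 132x^3 - 134x^2 + 66x - 13


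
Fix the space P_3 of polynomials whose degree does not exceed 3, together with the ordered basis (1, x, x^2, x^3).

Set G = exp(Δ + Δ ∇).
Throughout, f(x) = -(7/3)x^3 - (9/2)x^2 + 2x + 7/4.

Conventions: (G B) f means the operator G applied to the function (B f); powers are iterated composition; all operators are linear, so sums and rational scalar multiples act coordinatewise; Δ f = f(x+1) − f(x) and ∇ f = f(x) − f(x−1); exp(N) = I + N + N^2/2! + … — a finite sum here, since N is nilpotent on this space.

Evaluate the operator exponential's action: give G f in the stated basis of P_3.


order-1 term: -7x^2 - 30x - 83/6
order-2 term: -7x - 51/2
order-3 term: -7/3
the series for exp(Δ + Δ ∇) f terminates at order 3
exp(Δ + Δ ∇) f = -(7/3)x^3 - (23/2)x^2 - 35x - 479/12

g(x) = -(7/3)x^3 - (23/2)x^2 - 35x - 479/12


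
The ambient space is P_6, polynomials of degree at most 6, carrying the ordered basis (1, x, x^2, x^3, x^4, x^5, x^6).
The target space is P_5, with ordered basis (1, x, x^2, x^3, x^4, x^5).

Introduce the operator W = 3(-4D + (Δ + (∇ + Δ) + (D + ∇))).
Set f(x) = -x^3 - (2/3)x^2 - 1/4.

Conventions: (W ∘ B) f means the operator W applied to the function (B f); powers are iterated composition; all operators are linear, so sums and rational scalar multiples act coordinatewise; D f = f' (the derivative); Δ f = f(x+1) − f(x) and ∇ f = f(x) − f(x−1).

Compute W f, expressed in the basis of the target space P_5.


D f = -3x^2 - (4/3)x
(-4D) f = 12x^2 + (16/3)x
Δ f = -3x^2 - (13/3)x - 5/3
∇ f = -3x^2 + (5/3)x - 1/3
Δ f = -3x^2 - (13/3)x - 5/3
(∇ + Δ) f = -6x^2 - (8/3)x - 2
D f = -3x^2 - (4/3)x
∇ f = -3x^2 + (5/3)x - 1/3
(D + ∇) f = -6x^2 + (1/3)x - 1/3
(Δ + (∇ + Δ) + (D + ∇)) f = -15x^2 - (20/3)x - 4
(-4D + (Δ + (∇ + Δ) + (D + ∇))) f = -3x^2 - (4/3)x - 4
(3(-4D + (Δ + (∇ + Δ) + (D + ∇)))) f = -9x^2 - 4x - 12

the image equals g(x) = -9x^2 - 4x - 12
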